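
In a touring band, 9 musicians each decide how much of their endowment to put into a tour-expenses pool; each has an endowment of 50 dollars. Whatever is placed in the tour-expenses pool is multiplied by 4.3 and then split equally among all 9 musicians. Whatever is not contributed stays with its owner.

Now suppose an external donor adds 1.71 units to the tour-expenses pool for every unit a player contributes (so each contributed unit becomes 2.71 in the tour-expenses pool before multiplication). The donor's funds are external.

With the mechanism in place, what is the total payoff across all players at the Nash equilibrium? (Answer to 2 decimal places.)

5243.85 dollars

Under the mechanism each unit contributed yields 4.3 × 2.71 / 9 = 1.2948 back to its contributor per unit of net cost, which exceeds 1, making full contribution the dominant choice for everyone.
So the Nash equilibrium is full contribution by all 9; the group earns 4.3 × 2.71 × 450 = 5243.85.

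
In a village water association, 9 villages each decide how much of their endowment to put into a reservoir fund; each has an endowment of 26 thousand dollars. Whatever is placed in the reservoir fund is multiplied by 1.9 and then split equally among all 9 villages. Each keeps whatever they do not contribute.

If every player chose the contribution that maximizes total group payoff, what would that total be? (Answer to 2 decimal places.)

444.60 thousand dollars

Each contributed unit returns 1.900 to the group as a whole (0.2111 to each of 9 players), which exceeds 1, so the social optimum is full contribution: group total = 1.900 × 234 = 444.60.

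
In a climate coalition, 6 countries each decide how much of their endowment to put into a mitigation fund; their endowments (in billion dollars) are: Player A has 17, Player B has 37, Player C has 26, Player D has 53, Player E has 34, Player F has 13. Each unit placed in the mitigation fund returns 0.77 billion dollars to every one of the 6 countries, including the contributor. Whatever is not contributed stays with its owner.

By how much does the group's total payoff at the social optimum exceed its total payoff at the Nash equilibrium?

The private return per contributed unit is 0.77 < 1 for everyone, so the Nash equilibrium is zero contribution and the group total is Σ E_j = 17 + 37 + 26 + 53 + 34 + 13 = 180.
Each contributed unit returns 4.620 to the group, so the social optimum is full contribution by everyone: group total = 4.620 × 180 = 831.60.
Efficiency loss = (4.620 − 1) × 180 = 651.60.

651.60 billion dollars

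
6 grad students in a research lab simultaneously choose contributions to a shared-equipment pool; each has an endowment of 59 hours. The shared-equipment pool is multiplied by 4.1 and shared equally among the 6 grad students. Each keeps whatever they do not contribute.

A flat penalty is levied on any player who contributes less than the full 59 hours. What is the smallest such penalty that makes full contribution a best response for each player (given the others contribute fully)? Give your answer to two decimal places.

18.68 hours

Given the others contribute fully, the best deviation is to contribute 0 (any partial contribution still incurs the fine and gives up units whose private return 0.6833 is below 1).
Deviating from 59 to 0 saves 59 hours but forfeits the deviator's share of the drop in the shared-equipment pool: 4.1/6 × 59 = 40.32.
So the deviation gain is 59 − 40.32 = 18.68, and the fine must be at least 18.68 hours to wipe it out.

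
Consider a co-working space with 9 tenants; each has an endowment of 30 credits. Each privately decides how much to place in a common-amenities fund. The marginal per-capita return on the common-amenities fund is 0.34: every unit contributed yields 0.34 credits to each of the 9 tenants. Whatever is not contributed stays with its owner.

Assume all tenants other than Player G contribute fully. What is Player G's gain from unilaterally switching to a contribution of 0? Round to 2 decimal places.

Switching from a contribution of 30 to 0 lets Player G keep an extra 30 credits, but lowers the common-amenities fund by 30, which costs Player G their own share of that drop: 0.34 × 30 = 10.20.
Net gain = 30 − 10.20 = 19.80. The private return per contributed unit (0.34) is below 1, so free-riding is indeed the best response regardless of what the others do.

19.80 credits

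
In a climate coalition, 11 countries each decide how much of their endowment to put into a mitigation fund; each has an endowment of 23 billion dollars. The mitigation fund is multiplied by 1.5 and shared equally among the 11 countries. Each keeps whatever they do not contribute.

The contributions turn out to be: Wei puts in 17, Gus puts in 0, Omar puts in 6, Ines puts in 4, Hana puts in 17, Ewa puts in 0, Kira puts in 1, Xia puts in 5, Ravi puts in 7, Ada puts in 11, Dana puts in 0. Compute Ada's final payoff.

Total contributed: 17 + 0 + 6 + 4 + 17 + 0 + 1 + 5 + 7 + 11 + 0 = 68.
Each receives 1.5 × 68 / 11 = 9.27 from the mitigation fund.
Ada keeps 23 − 11 = 12, so Ada's payoff is 12 + 9.27 = 21.27.

21.27 billion dollars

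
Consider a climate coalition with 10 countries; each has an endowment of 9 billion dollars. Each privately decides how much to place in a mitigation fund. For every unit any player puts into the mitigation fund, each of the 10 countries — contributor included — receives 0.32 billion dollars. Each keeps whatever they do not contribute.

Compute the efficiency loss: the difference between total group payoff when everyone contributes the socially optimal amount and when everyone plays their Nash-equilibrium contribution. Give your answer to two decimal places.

The private return per contributed unit is 0.32 < 1, so contributing 0 is dominant for every player. At the Nash equilibrium everyone keeps their 9, and the group total is 10 × 9 = 90.
Each contributed unit returns 3.200 to the group as a whole (0.32 to each of 10 players), which exceeds 1, so the social optimum is full contribution: group total = 3.200 × 90 = 288.00.
Efficiency loss = 288.00 − 90 = 198.00.

198.00 billion dollars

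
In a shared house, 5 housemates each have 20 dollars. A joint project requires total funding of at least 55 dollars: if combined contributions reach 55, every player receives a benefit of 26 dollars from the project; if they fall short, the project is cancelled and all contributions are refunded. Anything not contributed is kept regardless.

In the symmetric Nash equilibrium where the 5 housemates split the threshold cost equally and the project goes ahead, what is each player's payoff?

35 dollars

Equal share of the threshold: 55/5 = 11.
At this profile no one gains by cutting their contribution: any cut drops the total below 55, the project is cancelled, contributions are refunded, and the deviator ends with 20, which is less than 20 − 11 + 26 = 35. Contributing more than 11 just wastes the excess. So contributing exactly 11 is a best response.
Each player's payoff: 20 − 11 + 26 = 35.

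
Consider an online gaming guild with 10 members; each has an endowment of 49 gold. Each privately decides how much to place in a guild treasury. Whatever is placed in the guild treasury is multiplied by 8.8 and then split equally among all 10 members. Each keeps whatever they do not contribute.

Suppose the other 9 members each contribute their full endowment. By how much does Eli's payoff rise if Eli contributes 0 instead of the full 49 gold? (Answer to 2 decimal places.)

Switching from a contribution of 49 to 0 lets Eli keep an extra 49 gold, but lowers the guild treasury by 49, which costs Eli their own share of that drop: 8.8/10 × 49 = 43.12.
Net gain = 49 − 43.12 = 5.88. The private return per contributed unit (0.8800) is below 1, so free-riding is indeed the best response regardless of what the others do.

5.88 gold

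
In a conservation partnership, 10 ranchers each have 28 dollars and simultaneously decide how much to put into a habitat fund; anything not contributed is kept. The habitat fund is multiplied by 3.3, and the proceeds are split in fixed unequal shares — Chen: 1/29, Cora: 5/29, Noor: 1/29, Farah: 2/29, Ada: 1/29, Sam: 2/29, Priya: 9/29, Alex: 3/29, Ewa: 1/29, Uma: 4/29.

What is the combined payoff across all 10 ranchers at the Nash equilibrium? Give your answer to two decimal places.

344.40 dollars

A player with share s gets back 3.3·s per unit contributed, so full contribution is dominant for anyone with s > 1/3.3 = 0.3030 and zero contribution is dominant for anyone below.
Only Priya (9/29) clears that bar, contributing 28; the remaining 9 contribute 0. Total contributed: 28.
The habitat fund pays out 3.3 × 28 = 92.40 in total (split across the unequal shares, but the aggregate is all that matters for the group sum).
The 9 free-riders keep 28 each, adding 252. Group total = 252 + 92.40 = 344.40.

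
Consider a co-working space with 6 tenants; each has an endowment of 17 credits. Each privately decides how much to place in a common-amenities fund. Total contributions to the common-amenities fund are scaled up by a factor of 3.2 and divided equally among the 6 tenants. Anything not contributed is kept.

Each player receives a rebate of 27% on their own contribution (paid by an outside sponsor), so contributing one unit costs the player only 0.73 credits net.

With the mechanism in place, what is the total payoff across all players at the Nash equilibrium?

The effective private return is (3.2/6) / 0.73 = 0.7306, which is still under 1, so the mechanism doesn't change anyone's dominant strategy: zero contribution.
Everyone keeps their endowment and the group total is 6 × 17 = 102.

102.00 credits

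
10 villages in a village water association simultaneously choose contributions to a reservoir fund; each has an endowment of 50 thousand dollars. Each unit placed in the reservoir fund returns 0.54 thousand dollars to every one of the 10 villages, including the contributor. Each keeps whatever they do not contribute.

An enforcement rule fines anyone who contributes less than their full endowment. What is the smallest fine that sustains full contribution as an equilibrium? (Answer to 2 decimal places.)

Given the others contribute fully, the best deviation is to contribute 0 (any partial contribution still incurs the fine and gives up units whose private return 0.54 is below 1).
Deviating from 50 to 0 saves 50 thousand dollars but forfeits the deviator's share of the drop in the reservoir fund: 0.54 × 50 = 27.00.
So the deviation gain is 50 − 27.00 = 23.00, and the fine must be at least 23.00 thousand dollars to wipe it out.

23.00 thousand dollars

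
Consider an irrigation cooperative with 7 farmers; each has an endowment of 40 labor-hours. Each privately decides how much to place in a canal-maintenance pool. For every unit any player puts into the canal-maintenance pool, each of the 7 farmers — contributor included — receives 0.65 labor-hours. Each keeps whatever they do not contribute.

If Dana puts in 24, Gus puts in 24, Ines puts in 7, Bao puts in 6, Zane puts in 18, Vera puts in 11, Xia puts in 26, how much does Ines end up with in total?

108.40 labor-hours

Total contributed: 24 + 24 + 7 + 6 + 18 + 11 + 26 = 116.
Each receives 0.65 × 116 = 75.40 from the canal-maintenance pool.
Ines keeps 40 − 7 = 33, so Ines's payoff is 33 + 75.40 = 108.40.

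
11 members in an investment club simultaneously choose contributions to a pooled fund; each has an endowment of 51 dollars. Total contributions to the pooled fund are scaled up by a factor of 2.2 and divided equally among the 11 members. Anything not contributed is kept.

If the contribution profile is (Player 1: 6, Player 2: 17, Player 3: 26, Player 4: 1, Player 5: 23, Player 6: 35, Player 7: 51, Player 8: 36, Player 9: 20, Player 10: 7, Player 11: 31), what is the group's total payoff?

864.60 dollars

Total contributed: 6 + 17 + 26 + 1 + 23 + 35 + 51 + 36 + 20 + 7 + 31 = 253; total kept: 11 × 51 − 253 = 308.
The pooled fund pays out 2.2 × 253 = 556.60 in aggregate.
Group total = 308 + 556.60 = 864.60.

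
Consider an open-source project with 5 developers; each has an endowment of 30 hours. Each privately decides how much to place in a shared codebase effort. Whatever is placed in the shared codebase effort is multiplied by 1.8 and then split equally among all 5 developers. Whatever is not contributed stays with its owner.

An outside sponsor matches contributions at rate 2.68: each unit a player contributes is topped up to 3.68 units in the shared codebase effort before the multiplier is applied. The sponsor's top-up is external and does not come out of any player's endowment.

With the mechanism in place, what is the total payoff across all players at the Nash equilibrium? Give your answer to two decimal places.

Under the mechanism each unit contributed yields 1.8 × 3.68 / 5 = 1.3248 back to its contributor per unit of net cost, which exceeds 1, making full contribution the dominant choice for everyone.
So the Nash equilibrium is full contribution by all 5; the group earns 1.8 × 3.68 × 150 = 993.60.

993.60 hours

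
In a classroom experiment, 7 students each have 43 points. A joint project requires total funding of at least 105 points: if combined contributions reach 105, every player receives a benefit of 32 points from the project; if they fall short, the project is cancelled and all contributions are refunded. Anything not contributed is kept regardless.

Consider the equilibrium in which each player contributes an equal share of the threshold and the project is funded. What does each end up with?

Equal share of the threshold: 105/7 = 15.
At this profile no one gains by cutting their contribution: any cut drops the total below 105, the project is cancelled, contributions are refunded, and the deviator ends with 43, which is less than 43 − 15 + 32 = 60. Contributing more than 15 just wastes the excess. So contributing exactly 15 is a best response.
Each player's payoff: 43 − 15 + 32 = 60.

60 points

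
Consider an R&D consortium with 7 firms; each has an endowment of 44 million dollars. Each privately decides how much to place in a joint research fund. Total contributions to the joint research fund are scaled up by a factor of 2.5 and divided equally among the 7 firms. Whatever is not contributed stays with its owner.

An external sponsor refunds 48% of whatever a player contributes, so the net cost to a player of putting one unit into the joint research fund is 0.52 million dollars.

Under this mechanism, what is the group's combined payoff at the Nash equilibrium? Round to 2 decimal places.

The effective private return is (2.5/7) / 0.52 = 0.6868, which is still under 1, so the mechanism doesn't change anyone's dominant strategy: zero contribution.
Everyone keeps their endowment and the group total is 7 × 44 = 308.

308.00 million dollars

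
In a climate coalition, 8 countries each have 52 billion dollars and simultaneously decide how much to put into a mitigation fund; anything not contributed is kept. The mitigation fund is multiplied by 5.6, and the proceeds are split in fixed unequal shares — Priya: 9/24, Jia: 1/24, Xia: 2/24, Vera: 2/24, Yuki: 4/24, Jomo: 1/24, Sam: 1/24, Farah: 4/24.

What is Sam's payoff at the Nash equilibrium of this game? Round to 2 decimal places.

Player j's private return per contributed unit is 5.6 × (j's share). Contributing is weakly dominant for j when that share is at least 1/5.6 = 0.1786, and contributing 0 is dominant otherwise.
Priya alone (share 9/24) is above the threshold, contributing 52; the remaining 7 contribute 0. Total contributed: 52.
Sam keeps 52 and receives 5.6 × 52 × 1/24 = 12.13 from the mitigation fund, for a payoff of 64.13.

64.13 billion dollars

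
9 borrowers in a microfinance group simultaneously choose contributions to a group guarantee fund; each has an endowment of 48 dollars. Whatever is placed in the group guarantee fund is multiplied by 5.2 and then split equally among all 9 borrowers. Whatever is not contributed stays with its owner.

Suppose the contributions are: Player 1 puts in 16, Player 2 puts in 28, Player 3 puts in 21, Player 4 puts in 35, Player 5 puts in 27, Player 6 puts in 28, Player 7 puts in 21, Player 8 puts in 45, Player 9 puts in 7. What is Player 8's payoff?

134.73 dollars

Total contributed: 16 + 28 + 21 + 35 + 27 + 28 + 21 + 45 + 7 = 228.
Each receives 5.2 × 228 / 9 = 131.73 from the group guarantee fund.
Player 8 keeps 48 − 45 = 3, so Player 8's payoff is 3 + 131.73 = 134.73.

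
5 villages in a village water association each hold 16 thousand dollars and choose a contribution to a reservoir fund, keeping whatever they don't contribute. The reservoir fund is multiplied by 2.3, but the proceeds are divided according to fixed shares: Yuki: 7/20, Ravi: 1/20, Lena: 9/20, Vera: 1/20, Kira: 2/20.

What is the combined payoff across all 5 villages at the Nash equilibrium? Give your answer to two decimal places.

100.80 thousand dollars

Player j's private return per contributed unit is 2.3 × (j's share). Contributing is weakly dominant for j when that share is at least 1/2.3 = 0.4348, and contributing 0 is dominant otherwise.
The only share above 0.4348 is Lena's 9/20, contributing 16; the remaining 4 contribute 0. Total contributed: 16.
The reservoir fund pays out 2.3 × 16 = 36.80 in total (split across the unequal shares, but the aggregate is all that matters for the group sum).
The 4 free-riders keep 16 each, adding 64. Group total = 64 + 36.80 = 100.80.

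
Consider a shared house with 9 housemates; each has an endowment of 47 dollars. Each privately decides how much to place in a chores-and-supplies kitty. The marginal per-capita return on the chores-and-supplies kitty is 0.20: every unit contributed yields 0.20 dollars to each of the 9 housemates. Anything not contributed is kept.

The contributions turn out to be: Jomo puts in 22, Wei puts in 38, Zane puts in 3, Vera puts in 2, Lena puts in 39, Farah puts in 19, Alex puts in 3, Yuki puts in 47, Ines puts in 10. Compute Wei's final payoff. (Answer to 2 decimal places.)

Total contributed: 22 + 38 + 3 + 2 + 39 + 19 + 3 + 47 + 10 = 183.
Each receives 0.20 × 183 = 36.60 from the chores-and-supplies kitty.
Wei keeps 47 − 38 = 9, so Wei's payoff is 9 + 36.60 = 45.60.

45.60 dollars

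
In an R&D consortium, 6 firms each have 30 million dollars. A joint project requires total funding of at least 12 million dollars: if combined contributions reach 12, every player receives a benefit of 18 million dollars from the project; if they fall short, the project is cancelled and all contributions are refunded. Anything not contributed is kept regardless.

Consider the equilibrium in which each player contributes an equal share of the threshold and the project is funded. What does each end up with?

46 million dollars

Equal share of the threshold: 12/6 = 2.
At this profile no one gains by cutting their contribution: any cut drops the total below 12, the project is cancelled, contributions are refunded, and the deviator ends with 30, which is less than 30 − 2 + 18 = 46. Contributing more than 2 just wastes the excess. So contributing exactly 2 is a best response.
Each player's payoff: 30 − 2 + 18 = 46.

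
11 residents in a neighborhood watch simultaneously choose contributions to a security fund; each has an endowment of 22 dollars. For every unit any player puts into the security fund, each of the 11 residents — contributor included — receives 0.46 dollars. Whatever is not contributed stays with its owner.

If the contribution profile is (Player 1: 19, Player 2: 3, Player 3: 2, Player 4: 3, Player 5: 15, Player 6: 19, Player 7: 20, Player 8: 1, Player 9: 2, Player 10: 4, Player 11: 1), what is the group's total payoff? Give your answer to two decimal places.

603.34 dollars

Total contributed: 19 + 3 + 2 + 3 + 15 + 19 + 20 + 1 + 2 + 4 + 1 = 89; total kept: 11 × 22 − 89 = 153.
The security fund pays out 0.46 × 11 × 89 = 450.34 in aggregate.
Group total = 153 + 450.34 = 603.34.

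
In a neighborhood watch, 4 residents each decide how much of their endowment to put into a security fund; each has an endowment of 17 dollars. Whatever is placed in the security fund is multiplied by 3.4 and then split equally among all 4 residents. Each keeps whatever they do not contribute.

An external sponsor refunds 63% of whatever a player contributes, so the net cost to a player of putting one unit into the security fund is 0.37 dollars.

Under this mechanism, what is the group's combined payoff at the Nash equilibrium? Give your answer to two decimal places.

With the mechanism, a contributed unit returns (3.4/4) / 0.37 = 2.2973 per unit of net cost to the contributor — now above 1 — so contributing fully is weakly dominant for every player.
At the Nash equilibrium everyone contributes 17. Group total payoff = 4 × (17 × 0.63 + 3.4 × 17) = 274.04.

274.04 dollars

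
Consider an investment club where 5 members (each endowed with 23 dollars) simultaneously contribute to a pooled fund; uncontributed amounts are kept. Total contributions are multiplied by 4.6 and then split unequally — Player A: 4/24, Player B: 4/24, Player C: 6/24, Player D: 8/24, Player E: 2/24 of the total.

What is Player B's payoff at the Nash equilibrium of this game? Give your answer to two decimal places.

Player j's private return per contributed unit is 4.6 × (j's share). Contributing is weakly dominant for j when that share is at least 1/4.6 = 0.2174, and contributing 0 is dominant otherwise.
Player C and Player D are above the threshold, contributing 23 each; the remaining 3 contribute 0. Total contributed: 46.
Player B keeps 23 and receives 4.6 × 46 × 4/24 = 35.27 from the pooled fund, for a payoff of 58.27.

58.27 dollars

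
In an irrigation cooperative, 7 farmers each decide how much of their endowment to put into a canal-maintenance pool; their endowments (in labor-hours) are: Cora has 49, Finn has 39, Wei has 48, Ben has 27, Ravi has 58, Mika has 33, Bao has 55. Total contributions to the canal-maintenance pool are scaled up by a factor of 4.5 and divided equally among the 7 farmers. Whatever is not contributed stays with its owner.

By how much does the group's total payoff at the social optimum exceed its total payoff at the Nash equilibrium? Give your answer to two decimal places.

1081.50 labor-hours

The private return per contributed unit is 4.5/7 = 0.6429 < 1 for every player regardless of endowment, so the Nash equilibrium is zero contribution and the group total is Σ E_j = 49 + 39 + 48 + 27 + 58 + 33 + 55 = 309.
Each contributed unit returns 4.500 to the group, so the social optimum is full contribution by everyone: group total = 4.500 × 309 = 1390.50.
Efficiency loss = (4.500 − 1) × 309 = 1081.50.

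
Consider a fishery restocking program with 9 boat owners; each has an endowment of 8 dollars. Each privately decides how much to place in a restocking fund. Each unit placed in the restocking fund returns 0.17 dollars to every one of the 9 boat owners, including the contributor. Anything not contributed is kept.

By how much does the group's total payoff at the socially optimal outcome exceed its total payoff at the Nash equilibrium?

38.16 dollars

The private return per contributed unit is 0.17 < 1, so contributing 0 is dominant for every player. At the Nash equilibrium everyone keeps their 8, and the group total is 9 × 8 = 72.
Each contributed unit returns 1.530 to the group as a whole (0.17 to each of 9 players), which exceeds 1, so the social optimum is full contribution: group total = 1.530 × 72 = 110.16.
Efficiency loss = 110.16 − 72 = 38.16.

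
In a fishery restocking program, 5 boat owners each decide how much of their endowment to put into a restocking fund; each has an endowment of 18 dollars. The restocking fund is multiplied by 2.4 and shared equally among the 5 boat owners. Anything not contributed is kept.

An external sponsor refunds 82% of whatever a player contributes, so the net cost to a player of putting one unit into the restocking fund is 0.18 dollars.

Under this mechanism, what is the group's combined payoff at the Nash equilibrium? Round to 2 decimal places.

The effective private return per unit is now (2.4/5) / 0.18 = 2.6667 > 1, so every player's dominant strategy flips to full contribution.
At the Nash equilibrium everyone contributes 18. Group total payoff = 5 × (18 × 0.82 + 2.4 × 18) = 289.80.

289.80 dollars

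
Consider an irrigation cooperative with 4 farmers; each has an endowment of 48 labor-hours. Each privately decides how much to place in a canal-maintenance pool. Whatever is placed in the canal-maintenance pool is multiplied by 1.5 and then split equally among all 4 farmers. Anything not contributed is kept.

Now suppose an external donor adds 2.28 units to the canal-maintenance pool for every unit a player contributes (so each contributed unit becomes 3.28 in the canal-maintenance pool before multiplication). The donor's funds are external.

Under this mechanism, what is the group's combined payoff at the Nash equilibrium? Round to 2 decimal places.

944.64 labor-hours

Under the mechanism each unit contributed yields 1.5 × 3.28 / 4 = 1.2300 back to its contributor per unit of net cost, which exceeds 1, making full contribution the dominant choice for everyone.
So the Nash equilibrium is full contribution by all 4; the group earns 1.5 × 3.28 × 192 = 944.64.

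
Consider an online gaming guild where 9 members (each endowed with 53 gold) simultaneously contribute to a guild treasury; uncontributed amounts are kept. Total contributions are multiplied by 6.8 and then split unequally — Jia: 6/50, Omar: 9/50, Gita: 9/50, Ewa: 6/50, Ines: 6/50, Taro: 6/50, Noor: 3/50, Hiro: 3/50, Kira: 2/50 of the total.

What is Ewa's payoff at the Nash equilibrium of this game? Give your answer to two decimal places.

Player j's private return per contributed unit is 6.8 × (j's share). Contributing is weakly dominant for j when that share is at least 1/6.8 = 0.1471, and contributing 0 is dominant otherwise.
The shares above 0.1471 belong to Omar and Gita, contributing 53 each; the remaining 7 contribute 0. Total contributed: 106.
Ewa keeps 53 and receives 6.8 × 106 × 6/50 = 86.50 from the guild treasury, for a payoff of 139.50.

139.50 gold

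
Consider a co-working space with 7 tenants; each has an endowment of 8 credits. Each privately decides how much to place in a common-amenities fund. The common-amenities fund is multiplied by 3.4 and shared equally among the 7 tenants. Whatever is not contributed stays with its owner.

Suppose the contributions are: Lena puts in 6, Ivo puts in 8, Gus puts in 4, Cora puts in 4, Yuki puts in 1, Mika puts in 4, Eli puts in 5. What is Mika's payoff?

Total contributed: 6 + 8 + 4 + 4 + 1 + 4 + 5 = 32.
Each receives 3.4 × 32 / 7 = 15.54 from the common-amenities fund.
Mika keeps 8 − 4 = 4, so Mika's payoff is 4 + 15.54 = 19.54.

19.54 credits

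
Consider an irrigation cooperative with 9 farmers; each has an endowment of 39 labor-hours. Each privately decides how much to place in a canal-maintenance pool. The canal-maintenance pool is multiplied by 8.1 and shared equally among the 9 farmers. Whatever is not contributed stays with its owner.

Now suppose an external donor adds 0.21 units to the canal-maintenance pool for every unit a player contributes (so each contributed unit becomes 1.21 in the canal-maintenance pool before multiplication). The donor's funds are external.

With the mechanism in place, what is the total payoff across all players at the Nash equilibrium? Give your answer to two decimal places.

3440.15 labor-hours

Under the mechanism each unit contributed yields 8.1 × 1.21 / 9 = 1.0890 back to its contributor per unit of net cost, which exceeds 1, making full contribution the dominant choice for everyone.
At the Nash equilibrium everyone contributes 39. Group total payoff = 8.1 × 1.21 × 351 = 3440.15.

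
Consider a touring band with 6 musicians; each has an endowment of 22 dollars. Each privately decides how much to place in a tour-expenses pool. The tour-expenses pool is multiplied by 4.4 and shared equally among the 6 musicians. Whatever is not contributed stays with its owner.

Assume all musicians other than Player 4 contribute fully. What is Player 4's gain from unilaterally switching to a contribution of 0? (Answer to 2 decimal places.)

5.87 dollars

Switching from a contribution of 22 to 0 lets Player 4 keep an extra 22 dollars, but lowers the tour-expenses pool by 22, which costs Player 4 their own share of that drop: 4.4/6 × 22 = 16.13.
Net gain = 22 − 16.13 = 5.87. The private return per contributed unit (0.7333) is below 1, so free-riding is indeed the best response regardless of what the others do.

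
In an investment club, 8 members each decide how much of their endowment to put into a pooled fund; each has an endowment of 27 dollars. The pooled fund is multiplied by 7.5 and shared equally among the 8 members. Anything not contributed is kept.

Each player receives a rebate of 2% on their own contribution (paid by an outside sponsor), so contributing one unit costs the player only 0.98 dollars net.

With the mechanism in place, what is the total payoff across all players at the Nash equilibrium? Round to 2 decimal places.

216.00 dollars

Even with the mechanism, each unit contributed returns only (7.5/8) / 0.98 = 0.9566 per unit of net cost, so contributing nothing is still dominant.
At the Nash equilibrium no one contributes; group total payoff = 8 × 27 = 216.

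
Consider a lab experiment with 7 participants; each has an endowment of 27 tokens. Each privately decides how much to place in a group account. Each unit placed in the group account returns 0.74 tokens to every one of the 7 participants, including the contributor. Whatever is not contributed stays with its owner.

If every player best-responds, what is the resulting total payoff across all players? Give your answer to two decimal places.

189.00 tokens

The private return per contributed unit is 0.74 < 1, so contributing 0 is dominant for every player. At the Nash equilibrium everyone keeps their 27, and the group total is 7 × 27 = 189.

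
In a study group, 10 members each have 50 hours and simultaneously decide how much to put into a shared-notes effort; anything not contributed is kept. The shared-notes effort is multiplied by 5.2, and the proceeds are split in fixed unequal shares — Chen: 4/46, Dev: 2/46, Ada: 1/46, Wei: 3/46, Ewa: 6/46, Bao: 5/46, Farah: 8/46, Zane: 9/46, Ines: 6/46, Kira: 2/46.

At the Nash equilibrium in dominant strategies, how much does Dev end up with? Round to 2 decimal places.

61.30 hours

Player j's private return per contributed unit is 5.2 × (j's share). Contributing is weakly dominant for j when that share is at least 1/5.2 = 0.1923, and contributing 0 is dominant otherwise.
Zane alone (share 9/46) is above the threshold, contributing 50; the remaining 9 contribute 0. Total contributed: 50.
Dev keeps 50 and receives 5.2 × 50 × 2/46 = 11.30 from the shared-notes effort, for a payoff of 61.30.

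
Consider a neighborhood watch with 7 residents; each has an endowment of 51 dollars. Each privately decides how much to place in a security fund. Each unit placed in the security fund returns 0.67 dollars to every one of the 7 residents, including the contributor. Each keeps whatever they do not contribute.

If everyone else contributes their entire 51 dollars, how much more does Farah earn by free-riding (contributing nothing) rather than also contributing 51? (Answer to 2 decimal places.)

16.83 dollars

Switching from a contribution of 51 to 0 lets Farah keep an extra 51 dollars, but lowers the security fund by 51, which costs Farah their own share of that drop: 0.67 × 51 = 34.17.
Net gain = 51 − 34.17 = 16.83. The private return per contributed unit (0.67) is below 1, so free-riding is indeed the best response regardless of what the others do.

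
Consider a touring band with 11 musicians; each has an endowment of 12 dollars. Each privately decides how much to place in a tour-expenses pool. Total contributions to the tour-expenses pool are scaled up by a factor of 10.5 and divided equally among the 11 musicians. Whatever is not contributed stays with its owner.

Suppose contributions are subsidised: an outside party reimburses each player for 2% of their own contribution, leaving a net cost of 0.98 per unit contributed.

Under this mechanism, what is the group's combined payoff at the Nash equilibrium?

132.00 dollars

With the mechanism, a contributed unit returns (10.5/11) / 0.98 = 0.9740 per unit of net cost — still below 1 — so contributing 0 remains dominant for every player.
At the Nash equilibrium no one contributes; group total payoff = 11 × 12 = 132.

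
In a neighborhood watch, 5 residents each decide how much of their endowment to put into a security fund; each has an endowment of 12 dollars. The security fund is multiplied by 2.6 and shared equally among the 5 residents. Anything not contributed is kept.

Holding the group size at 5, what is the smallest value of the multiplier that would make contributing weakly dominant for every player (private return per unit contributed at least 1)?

A contributed unit returns (multiplier)/5 to its contributor.
This reaches 1 exactly when the multiplier is 5.

5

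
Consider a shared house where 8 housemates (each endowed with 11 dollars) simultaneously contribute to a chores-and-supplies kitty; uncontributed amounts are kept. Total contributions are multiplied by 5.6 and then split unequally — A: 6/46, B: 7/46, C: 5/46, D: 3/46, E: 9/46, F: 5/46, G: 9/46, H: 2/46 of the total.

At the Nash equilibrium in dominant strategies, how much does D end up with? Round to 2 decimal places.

19.03 dollars

For player j, contributing a unit is worthwhile iff 5.6 × (j's share) ≥ 1, i.e. iff j's share is at least 0.1786.
The shares above 0.1786 belong to E and G, contributing 11 each; the remaining 6 contribute 0. Total contributed: 22.
D keeps 11 and receives 5.6 × 22 × 3/46 = 8.03 from the chores-and-supplies kitty, for a payoff of 19.03.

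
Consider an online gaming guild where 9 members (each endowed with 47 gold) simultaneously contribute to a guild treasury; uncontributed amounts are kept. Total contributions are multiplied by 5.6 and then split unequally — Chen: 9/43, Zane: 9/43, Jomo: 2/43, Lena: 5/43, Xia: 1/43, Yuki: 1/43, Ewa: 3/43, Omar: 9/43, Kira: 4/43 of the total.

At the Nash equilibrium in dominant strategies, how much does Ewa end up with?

A player with share s gets back 5.6·s per unit contributed, so full contribution is dominant for anyone with s > 1/5.6 = 0.1786 and zero contribution is dominant for anyone below.
The shares above 0.1786 belong to Chen, Zane and Omar, contributing 47 each; the remaining 6 contribute 0. Total contributed: 141.
Ewa keeps 47 and receives 5.6 × 141 × 3/43 = 55.09 from the guild treasury, for a payoff of 102.09.

102.09 gold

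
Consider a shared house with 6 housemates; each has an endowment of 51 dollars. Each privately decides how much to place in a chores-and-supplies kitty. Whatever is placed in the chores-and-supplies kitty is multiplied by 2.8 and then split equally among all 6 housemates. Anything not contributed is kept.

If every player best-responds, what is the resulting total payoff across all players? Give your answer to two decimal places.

Each contributed unit returns 2.8/6 = 0.4667 to its contributor — below 1 — so contributing 0 is dominant for every player. At the Nash equilibrium everyone keeps their 51, and the group total is 6 × 51 = 306.

306.00 dollars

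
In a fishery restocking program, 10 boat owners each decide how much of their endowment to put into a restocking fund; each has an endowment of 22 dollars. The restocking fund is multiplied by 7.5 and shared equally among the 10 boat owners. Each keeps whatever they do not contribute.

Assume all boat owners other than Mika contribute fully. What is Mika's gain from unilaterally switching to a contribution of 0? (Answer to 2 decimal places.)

Switching from a contribution of 22 to 0 lets Mika keep an extra 22 dollars, but lowers the restocking fund by 22, which costs Mika their own share of that drop: 7.5/10 × 22 = 16.50.
Net gain = 22 − 16.50 = 5.50. The private return per contributed unit (0.7500) is below 1, so free-riding is indeed the best response regardless of what the others do.

5.50 dollars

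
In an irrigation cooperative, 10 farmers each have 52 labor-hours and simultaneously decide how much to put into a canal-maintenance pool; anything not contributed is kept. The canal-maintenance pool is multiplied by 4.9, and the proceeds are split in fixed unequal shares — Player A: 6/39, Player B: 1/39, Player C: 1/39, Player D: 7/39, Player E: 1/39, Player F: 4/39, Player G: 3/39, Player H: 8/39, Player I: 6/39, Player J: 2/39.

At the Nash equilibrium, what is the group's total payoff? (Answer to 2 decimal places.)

722.80 labor-hours

For player j, contributing a unit is worthwhile iff 4.9 × (j's share) ≥ 1, i.e. iff j's share is at least 0.2041.
The only share above 0.2041 is Player H's 8/39, contributing 52; the remaining 9 contribute 0. Total contributed: 52.
The canal-maintenance pool pays out 4.9 × 52 = 254.80 in total (split across the unequal shares, but the aggregate is all that matters for the group sum).
The 9 free-riders keep 52 each, adding 468. Group total = 468 + 254.80 = 722.80.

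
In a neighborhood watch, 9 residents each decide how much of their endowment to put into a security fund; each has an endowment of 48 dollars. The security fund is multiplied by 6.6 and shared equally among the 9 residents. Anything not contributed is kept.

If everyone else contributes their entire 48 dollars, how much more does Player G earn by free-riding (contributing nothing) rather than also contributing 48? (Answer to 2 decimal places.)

12.80 dollars

Switching from a contribution of 48 to 0 lets Player G keep an extra 48 dollars, but lowers the security fund by 48, which costs Player G their own share of that drop: 6.6/9 × 48 = 35.20.
Net gain = 48 − 35.20 = 12.80. The private return per contributed unit (0.7333) is below 1, so free-riding is indeed the best response regardless of what the others do.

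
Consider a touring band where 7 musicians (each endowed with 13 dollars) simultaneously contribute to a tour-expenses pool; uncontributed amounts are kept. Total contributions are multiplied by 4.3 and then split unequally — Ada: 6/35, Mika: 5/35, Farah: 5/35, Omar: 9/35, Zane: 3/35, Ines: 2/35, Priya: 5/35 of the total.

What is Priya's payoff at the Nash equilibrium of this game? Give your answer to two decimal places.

Player j's private return per contributed unit is 4.3 × (j's share). Contributing is weakly dominant for j when that share is at least 1/4.3 = 0.2326, and contributing 0 is dominant otherwise.
Only Omar (9/35) clears that bar, contributing 13; the remaining 6 contribute 0. Total contributed: 13.
Priya keeps 13 and receives 4.3 × 13 × 5/35 = 7.99 from the tour-expenses pool, for a payoff of 20.99.

20.99 dollars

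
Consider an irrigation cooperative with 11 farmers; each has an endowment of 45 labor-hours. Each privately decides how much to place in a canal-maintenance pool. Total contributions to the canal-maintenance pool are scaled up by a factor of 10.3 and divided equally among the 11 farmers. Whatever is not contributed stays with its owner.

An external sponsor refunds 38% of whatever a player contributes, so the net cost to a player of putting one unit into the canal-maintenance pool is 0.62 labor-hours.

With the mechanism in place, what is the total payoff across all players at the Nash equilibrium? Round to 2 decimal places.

5286.60 labor-hours

With the mechanism, a contributed unit returns (10.3/11) / 0.62 = 1.5103 per unit of net cost to the contributor — now above 1 — so contributing fully is weakly dominant for every player.
So the Nash equilibrium is full contribution by all 11; the group earns 11 × (45 × 0.38 + 10.3 × 45) = 5286.60.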